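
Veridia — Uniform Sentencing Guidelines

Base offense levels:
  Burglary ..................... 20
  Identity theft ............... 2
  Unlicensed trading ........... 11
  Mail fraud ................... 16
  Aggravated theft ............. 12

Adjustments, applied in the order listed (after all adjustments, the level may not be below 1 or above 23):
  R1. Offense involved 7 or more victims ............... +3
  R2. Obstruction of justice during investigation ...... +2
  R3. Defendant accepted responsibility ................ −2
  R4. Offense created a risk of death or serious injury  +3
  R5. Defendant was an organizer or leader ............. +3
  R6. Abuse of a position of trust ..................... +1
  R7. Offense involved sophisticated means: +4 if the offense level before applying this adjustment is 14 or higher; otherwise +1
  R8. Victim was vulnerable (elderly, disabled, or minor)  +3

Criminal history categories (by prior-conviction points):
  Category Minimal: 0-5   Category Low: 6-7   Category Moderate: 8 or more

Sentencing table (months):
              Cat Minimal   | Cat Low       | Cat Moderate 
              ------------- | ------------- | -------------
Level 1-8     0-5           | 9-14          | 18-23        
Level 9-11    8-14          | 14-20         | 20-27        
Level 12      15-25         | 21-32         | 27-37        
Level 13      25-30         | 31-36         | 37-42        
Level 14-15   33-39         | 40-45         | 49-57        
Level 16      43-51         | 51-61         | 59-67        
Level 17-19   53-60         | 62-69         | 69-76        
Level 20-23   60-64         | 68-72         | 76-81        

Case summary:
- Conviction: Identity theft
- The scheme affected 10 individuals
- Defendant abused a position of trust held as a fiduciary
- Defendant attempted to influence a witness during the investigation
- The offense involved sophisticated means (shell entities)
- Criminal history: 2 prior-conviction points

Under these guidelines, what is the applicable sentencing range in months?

Base offense level for identity theft: 2.
R1 applies: 2 + 3 = 5.
R2 applies: 5 + 2 = 7.
R4 does not apply.
R6 applies: 7 + 1 = 8.
R7 applies (level before this adjustment is 8 < 14, so +1): 8 + 1 = 9.
R8 does not apply.
Final offense level: 9.
Criminal history: 2 prior points → Category Minimal (0-5).
Level 9 falls in the 9-11 band.
Grid: Level 9-11 × Category Minimal = 8-14 months.

8-14 months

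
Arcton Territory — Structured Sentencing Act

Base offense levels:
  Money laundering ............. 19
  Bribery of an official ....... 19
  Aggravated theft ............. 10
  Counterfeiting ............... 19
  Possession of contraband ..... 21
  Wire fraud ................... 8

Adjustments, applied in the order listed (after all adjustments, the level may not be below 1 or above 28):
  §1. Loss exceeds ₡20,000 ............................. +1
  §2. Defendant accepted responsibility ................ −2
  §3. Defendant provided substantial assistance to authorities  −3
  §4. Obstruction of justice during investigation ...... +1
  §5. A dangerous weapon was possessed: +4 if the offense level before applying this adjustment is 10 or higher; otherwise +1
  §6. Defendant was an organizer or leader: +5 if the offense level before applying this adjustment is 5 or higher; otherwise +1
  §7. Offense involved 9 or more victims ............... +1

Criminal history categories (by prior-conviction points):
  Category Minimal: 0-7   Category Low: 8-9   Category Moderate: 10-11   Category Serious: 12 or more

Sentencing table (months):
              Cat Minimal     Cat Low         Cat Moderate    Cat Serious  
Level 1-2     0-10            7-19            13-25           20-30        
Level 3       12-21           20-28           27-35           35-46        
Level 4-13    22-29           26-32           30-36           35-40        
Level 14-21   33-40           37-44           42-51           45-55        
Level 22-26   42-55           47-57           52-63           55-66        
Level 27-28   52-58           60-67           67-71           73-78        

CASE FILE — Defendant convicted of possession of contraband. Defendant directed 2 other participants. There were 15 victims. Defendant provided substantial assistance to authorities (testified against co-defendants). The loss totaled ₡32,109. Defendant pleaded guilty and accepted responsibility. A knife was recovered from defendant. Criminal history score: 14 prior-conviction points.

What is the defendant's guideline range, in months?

Base offense level for possession of contraband: 21.
§1 applies: 21 + 1 = 22.
§2 applies: 22 − 2 = 20.
§3 applies: 20 − 3 = 17.
§4 does not apply.
§5 applies (level before this adjustment is 17 ≥ 10, so +4): 17 + 4 = 21.
§6 applies (level before this adjustment is 21 ≥ 5, so +5): 21 + 5 = 26.
§7 applies: 26 + 1 = 27.
Final offense level: 27.
Criminal history: 14 prior points → Category Serious (12+).
Level 27 falls in the 27-28 band.
Grid: Level 27-28 × Category Serious = 73-78 months.

73-78 months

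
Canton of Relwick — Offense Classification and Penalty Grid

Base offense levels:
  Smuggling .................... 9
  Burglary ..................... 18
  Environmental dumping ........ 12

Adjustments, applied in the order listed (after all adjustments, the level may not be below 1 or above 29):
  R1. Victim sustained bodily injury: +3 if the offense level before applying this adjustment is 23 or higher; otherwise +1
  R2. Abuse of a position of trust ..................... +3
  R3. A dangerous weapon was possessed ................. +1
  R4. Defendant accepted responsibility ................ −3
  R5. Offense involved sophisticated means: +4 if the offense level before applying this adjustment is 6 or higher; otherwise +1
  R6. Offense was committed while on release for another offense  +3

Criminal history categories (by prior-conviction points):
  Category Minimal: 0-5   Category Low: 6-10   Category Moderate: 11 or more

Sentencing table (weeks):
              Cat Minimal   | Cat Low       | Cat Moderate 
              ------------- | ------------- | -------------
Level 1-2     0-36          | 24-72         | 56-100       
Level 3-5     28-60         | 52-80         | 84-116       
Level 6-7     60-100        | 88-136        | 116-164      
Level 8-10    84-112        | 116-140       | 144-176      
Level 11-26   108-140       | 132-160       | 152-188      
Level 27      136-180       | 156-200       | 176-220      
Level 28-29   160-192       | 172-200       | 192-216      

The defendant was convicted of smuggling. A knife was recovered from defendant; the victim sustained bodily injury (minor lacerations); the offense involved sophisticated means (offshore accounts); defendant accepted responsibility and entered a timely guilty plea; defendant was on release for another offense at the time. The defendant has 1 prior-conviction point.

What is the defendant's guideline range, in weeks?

108-140 weeks

Base offense level for smuggling: 9.
R1 applies (level before this adjustment is 9 < 23, so +1): 9 + 1 = 10.
R3 applies: 10 + 1 = 11.
R4 applies: 11 − 3 = 8.
R5 applies (level before this adjustment is 8 ≥ 6, so +4): 8 + 4 = 12.
R6 applies: 12 + 3 = 15.
Final offense level: 15.
Criminal history: 1 prior point → Category Minimal (0-5).
Level 15 falls in the 11-26 band.
Grid: Level 11-26 × Category Minimal = 108-140 weeks.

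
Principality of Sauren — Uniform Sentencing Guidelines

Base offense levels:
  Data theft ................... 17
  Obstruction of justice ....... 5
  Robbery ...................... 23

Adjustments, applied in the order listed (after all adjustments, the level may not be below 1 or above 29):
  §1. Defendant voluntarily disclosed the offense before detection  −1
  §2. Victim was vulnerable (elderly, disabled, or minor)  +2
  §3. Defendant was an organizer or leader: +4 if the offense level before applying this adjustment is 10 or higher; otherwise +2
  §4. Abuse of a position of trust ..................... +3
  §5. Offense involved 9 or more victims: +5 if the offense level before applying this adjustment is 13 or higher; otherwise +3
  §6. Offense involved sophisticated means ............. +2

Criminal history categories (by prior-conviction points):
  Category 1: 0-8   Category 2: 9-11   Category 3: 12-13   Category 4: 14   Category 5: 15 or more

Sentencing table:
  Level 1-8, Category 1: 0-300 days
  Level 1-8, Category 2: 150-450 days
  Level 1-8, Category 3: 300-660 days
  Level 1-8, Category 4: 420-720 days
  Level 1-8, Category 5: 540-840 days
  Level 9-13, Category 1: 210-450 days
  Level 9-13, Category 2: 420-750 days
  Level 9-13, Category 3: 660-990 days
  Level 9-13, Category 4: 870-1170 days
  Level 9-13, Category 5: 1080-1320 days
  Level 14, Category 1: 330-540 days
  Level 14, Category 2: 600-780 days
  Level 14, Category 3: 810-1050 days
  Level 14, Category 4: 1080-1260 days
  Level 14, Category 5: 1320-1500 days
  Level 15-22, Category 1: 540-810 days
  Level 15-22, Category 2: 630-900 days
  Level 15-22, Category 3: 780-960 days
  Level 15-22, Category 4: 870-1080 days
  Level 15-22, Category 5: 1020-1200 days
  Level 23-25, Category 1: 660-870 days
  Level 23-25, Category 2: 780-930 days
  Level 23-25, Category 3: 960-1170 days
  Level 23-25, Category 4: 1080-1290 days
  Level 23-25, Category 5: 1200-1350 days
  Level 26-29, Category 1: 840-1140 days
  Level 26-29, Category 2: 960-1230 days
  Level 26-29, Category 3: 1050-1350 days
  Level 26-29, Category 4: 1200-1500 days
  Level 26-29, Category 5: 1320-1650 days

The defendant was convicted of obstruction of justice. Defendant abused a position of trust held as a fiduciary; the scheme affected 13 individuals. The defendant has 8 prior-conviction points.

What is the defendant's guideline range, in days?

Base offense level for obstruction of justice: 5.
§3 does not apply.
§4 applies: 5 + 3 = 8.
§5 applies (level before this adjustment is 8 < 13, so +3): 8 + 3 = 11.
Final offense level: 11.
Criminal history: 8 prior points → Category 1 (0-8).
Level 11 falls in the 9-13 band.
Grid: Level 9-13 × Category 1 = 210-450 days.

210-450 days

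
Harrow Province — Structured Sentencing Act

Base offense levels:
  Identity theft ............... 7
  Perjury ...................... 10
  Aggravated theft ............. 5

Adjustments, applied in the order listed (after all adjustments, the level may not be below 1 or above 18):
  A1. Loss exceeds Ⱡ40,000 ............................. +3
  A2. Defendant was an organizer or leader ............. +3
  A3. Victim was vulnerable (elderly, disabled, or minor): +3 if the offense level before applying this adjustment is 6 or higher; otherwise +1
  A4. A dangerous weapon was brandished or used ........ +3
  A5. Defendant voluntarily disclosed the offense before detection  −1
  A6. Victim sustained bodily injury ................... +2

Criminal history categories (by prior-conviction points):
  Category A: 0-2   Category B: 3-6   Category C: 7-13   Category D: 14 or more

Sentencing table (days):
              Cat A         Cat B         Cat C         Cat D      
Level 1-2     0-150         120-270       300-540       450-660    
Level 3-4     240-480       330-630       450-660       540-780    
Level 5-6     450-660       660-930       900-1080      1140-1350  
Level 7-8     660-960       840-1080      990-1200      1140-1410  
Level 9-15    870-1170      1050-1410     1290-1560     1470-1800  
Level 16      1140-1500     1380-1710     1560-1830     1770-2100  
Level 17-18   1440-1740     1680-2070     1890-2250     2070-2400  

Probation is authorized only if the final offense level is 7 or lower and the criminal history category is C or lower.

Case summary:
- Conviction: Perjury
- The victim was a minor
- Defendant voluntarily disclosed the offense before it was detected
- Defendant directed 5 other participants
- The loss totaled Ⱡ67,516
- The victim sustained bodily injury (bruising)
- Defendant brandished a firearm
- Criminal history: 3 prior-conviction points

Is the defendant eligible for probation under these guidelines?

Base offense level for perjury: 10.
A1 applies: 10 + 3 = 13.
A2 applies: 13 + 3 = 16.
A3 applies (level before this adjustment is 16 ≥ 6, so +3): 16 + 3 = 19.
A4 applies: 19 + 3 = 22.
A5 applies: 22 − 1 = 21.
A6 applies: 21 + 2 = 23.
Level 23 exceeds the maximum of 18; capped at 18.
Final offense level: 18.
Criminal history: 3 prior points → Category B (3-6).
Level 18 falls in the 17-18 band.
Grid: Level 17-18 × Category B = 1680-2070 days.
Probation check: level 18 > 7 and category B ≤ C → not eligible.

No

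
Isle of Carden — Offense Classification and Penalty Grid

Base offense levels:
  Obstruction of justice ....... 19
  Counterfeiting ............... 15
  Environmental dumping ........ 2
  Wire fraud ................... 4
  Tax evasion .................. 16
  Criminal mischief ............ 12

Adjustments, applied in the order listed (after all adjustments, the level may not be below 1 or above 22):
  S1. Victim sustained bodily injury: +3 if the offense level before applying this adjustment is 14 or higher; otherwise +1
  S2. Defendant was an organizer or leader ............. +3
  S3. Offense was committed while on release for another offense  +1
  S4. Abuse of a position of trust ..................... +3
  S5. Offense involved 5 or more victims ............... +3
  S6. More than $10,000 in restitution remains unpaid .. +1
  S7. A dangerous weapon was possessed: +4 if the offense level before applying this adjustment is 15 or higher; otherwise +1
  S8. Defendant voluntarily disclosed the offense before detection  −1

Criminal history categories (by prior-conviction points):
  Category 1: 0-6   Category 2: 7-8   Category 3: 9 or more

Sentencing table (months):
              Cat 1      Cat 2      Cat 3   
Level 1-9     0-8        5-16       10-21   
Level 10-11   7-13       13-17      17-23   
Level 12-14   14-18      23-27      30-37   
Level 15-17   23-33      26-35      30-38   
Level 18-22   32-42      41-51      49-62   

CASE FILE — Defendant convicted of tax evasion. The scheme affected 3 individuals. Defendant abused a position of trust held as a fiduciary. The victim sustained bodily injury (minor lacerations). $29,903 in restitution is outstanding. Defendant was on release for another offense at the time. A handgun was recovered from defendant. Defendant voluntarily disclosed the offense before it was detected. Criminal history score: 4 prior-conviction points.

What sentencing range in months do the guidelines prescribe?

32-42 months

Base offense level for tax evasion: 16.
S1 applies (level before this adjustment is 16 ≥ 14, so +3): 16 + 3 = 19.
S3 applies: 19 + 1 = 20.
S4 applies: 20 + 3 = 23.
S6 applies: 23 + 1 = 24.
S7 applies (level before this adjustment is 24 ≥ 15, so +4): 24 + 4 = 28.
S8 applies: 28 − 1 = 27.
Level 27 exceeds the maximum of 22; capped at 22.
Final offense level: 22.
Criminal history: 4 prior points → Category 1 (0-6).
Level 22 falls in the 18-22 band.
Grid: Level 18-22 × Category 1 = 32-42 months.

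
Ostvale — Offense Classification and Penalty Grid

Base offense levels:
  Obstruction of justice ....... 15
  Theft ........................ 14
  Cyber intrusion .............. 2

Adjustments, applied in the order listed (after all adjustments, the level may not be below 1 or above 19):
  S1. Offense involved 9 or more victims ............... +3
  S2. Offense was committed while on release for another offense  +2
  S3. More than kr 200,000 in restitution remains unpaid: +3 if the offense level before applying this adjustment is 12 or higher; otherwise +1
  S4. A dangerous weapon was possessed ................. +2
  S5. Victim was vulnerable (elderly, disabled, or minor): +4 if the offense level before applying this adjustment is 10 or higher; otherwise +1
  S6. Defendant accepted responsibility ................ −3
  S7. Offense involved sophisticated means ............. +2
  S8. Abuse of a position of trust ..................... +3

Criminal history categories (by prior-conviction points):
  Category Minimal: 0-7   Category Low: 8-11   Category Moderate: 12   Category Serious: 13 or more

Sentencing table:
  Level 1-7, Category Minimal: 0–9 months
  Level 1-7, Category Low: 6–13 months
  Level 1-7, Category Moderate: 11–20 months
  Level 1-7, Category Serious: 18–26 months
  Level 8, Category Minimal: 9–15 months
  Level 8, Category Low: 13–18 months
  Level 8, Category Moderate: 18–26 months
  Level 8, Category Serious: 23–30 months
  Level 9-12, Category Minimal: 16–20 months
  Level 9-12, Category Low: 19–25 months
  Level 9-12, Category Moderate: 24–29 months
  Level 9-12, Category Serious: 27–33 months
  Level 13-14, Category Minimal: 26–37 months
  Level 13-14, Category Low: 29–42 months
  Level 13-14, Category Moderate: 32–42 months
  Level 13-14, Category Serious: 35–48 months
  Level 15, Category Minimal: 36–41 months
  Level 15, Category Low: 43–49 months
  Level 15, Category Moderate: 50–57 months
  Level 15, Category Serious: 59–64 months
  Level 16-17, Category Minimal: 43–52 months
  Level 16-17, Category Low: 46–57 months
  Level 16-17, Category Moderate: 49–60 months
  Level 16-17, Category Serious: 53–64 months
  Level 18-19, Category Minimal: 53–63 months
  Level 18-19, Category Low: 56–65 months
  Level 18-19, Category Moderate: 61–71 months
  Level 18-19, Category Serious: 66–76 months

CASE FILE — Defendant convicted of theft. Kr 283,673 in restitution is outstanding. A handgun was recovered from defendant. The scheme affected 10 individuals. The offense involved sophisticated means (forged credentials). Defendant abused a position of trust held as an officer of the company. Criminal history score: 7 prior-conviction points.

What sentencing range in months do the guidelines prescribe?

53-63 months

Base offense level for theft: 14.
S1 applies: 14 + 3 = 17.
S3 applies (level before this adjustment is 17 ≥ 12, so +3): 17 + 3 = 20.
S4 applies: 20 + 2 = 22.
S5 does not apply.
S7 applies: 22 + 2 = 24.
S8 applies: 24 + 3 = 27.
Level 27 exceeds the maximum of 19; capped at 19.
Final offense level: 19.
Criminal history: 7 prior points → Category Minimal (0-7).
Level 19 falls in the 18-19 band.
Grid: Level 18-19 × Category Minimal = 53-63 months.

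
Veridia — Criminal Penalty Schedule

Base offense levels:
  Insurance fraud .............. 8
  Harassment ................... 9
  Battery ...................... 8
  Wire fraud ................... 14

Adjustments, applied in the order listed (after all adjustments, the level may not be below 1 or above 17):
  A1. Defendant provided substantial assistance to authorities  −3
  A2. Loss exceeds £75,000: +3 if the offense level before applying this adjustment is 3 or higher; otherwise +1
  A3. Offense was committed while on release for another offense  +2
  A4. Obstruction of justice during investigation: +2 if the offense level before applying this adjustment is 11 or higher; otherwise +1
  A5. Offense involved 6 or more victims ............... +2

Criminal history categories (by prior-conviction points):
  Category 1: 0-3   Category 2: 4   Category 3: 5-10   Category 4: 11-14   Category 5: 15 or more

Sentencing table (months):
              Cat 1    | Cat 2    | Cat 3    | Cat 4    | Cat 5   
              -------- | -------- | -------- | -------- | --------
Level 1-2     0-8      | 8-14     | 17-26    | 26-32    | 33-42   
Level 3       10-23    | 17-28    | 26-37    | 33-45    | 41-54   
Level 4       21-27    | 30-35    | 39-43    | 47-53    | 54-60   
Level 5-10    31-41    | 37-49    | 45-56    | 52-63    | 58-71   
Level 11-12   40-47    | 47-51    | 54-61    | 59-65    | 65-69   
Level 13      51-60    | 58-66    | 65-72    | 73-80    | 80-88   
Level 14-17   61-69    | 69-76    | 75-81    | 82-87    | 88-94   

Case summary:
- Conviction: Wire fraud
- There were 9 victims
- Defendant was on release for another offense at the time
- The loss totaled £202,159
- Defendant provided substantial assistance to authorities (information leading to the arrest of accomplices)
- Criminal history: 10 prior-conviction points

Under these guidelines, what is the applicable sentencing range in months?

75-81 months

Base offense level for wire fraud: 14.
A1 applies: 14 − 3 = 11.
A2 applies (level before this adjustment is 11 ≥ 3, so +3): 11 + 3 = 14.
A3 applies: 14 + 2 = 16.
A4 does not apply.
A5 applies: 16 + 2 = 18.
Level 18 exceeds the maximum of 17; capped at 17.
Final offense level: 17.
Criminal history: 10 prior points → Category 3 (5-10).
Level 17 falls in the 14-17 band.
Grid: Level 14-17 × Category 3 = 75-81 months.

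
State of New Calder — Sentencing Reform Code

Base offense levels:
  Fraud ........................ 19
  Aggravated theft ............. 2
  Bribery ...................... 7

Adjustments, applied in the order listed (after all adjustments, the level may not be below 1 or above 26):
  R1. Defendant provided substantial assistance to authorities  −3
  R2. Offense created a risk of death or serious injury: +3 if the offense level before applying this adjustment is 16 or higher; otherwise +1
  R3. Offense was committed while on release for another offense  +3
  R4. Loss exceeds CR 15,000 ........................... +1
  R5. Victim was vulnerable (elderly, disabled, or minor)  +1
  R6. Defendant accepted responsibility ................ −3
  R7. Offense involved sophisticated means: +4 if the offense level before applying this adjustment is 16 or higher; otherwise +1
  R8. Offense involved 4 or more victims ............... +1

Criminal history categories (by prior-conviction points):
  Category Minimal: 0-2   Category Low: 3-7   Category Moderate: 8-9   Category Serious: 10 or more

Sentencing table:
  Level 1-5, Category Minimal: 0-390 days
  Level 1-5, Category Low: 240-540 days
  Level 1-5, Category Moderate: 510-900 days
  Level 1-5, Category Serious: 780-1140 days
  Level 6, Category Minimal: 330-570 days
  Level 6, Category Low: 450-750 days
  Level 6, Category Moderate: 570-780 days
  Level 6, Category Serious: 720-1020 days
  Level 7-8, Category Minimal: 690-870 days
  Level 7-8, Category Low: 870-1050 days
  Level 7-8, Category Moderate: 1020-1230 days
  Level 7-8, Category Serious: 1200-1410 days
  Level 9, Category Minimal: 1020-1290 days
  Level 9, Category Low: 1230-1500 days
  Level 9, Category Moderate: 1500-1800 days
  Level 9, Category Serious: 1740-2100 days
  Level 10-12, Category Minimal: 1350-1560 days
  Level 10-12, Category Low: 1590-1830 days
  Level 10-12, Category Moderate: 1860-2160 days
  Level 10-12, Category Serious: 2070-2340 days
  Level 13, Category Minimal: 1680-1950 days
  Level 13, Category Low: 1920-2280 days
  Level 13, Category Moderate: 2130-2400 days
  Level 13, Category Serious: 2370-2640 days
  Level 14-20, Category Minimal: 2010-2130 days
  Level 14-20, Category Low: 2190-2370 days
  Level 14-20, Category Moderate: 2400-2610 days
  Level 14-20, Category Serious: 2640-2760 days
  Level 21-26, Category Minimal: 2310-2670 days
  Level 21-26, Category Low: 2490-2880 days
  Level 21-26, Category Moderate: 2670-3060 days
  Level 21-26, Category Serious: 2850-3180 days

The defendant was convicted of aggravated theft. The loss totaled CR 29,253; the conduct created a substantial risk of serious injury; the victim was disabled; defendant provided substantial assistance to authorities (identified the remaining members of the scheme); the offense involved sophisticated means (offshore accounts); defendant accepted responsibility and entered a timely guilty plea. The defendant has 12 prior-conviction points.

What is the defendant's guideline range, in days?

780-1140 days

Base offense level for aggravated theft: 2.
R1 applies: 2 − 3 = -1.
R2 applies (level before this adjustment is -1 < 16, so +1): -1 + 1 = 0.
R3 does not apply.
R4 applies: 0 + 1 = 1.
R5 applies: 1 + 1 = 2.
R6 applies: 2 − 3 = -1.
R7 applies (level before this adjustment is -1 < 16, so +1): -1 + 1 = 0.
R8 does not apply.
Level 0 is below the minimum of 1; floored at 1.
Final offense level: 1.
Criminal history: 12 prior points → Category Serious (10+).
Level 1 falls in the 1-5 band.
Grid: Level 1-5 × Category Serious = 780-1140 days.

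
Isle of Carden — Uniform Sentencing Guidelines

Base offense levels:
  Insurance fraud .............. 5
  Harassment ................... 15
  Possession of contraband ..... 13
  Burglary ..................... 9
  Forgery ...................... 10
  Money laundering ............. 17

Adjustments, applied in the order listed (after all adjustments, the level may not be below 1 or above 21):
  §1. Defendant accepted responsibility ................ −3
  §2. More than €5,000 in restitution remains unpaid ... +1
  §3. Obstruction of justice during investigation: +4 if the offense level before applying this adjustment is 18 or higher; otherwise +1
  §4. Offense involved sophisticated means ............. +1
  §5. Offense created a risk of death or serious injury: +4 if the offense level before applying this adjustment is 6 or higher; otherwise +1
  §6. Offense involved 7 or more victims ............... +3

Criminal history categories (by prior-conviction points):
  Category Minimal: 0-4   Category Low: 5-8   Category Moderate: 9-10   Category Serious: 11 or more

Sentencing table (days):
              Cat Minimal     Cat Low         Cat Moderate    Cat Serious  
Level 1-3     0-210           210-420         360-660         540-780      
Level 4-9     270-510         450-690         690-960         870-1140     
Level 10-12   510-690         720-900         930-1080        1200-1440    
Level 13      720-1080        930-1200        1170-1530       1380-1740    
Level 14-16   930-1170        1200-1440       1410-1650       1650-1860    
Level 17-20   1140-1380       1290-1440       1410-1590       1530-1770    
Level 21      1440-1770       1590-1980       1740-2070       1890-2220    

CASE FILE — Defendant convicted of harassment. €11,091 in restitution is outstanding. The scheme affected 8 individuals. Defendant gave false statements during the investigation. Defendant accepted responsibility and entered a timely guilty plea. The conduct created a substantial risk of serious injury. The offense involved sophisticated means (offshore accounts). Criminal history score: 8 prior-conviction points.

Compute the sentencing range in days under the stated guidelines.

Base offense level for harassment: 15.
§1 applies: 15 − 3 = 12.
§2 applies: 12 + 1 = 13.
§3 applies (level before this adjustment is 13 < 18, so +1): 13 + 1 = 14.
§4 applies: 14 + 1 = 15.
§5 applies (level before this adjustment is 15 ≥ 6, so +4): 15 + 4 = 19.
§6 applies: 19 + 3 = 22.
Level 22 exceeds the maximum of 21; capped at 21.
Final offense level: 21.
Criminal history: 8 prior points → Category Low (5-8).
Level 21 falls in the 21 band.
Grid: Level 21 × Category Low = 1590-1980 days.

1590-1980 days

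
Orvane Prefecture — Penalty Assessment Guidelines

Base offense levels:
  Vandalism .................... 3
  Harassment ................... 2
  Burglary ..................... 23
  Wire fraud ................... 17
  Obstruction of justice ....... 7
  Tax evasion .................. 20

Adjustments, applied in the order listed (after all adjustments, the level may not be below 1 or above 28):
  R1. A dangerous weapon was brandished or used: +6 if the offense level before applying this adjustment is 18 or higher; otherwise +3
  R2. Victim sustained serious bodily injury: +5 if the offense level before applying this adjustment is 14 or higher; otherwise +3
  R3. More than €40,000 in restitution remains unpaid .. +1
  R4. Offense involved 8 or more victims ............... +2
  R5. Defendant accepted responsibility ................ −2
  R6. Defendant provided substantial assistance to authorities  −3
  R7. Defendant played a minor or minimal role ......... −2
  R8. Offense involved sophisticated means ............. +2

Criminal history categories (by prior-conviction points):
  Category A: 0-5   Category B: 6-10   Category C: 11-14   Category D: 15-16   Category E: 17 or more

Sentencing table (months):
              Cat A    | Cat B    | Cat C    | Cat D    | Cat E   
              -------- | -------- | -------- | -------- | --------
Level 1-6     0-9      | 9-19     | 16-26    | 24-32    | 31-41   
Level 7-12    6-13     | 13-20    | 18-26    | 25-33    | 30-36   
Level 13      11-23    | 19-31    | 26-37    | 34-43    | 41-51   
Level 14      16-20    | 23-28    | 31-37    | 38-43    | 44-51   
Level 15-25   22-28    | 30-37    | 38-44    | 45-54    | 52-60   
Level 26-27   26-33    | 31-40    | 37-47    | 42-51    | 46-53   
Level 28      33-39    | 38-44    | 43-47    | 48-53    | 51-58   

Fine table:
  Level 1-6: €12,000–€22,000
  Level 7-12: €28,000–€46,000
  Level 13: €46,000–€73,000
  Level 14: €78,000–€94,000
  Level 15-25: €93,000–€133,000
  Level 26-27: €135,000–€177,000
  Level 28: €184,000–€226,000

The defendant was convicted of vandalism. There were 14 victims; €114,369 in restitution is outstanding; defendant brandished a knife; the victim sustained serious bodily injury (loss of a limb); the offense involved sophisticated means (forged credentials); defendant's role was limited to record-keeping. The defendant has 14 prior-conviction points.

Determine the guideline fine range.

€28,000–€46,000

Base offense level for vandalism: 3.
R1 applies (level before this adjustment is 3 < 18, so +3): 3 + 3 = 6.
R2 applies (level before this adjustment is 6 < 14, so +3): 6 + 3 = 9.
R3 applies: 9 + 1 = 10.
R4 applies: 10 + 2 = 12.
R5 does not apply.
R6 does not apply.
R7 applies: 12 − 2 = 10.
R8 applies: 10 + 2 = 12.
Final offense level: 12.
Level 12 falls in the 7-12 band.
Fine table: Level 7-12 → €28,000–€46,000.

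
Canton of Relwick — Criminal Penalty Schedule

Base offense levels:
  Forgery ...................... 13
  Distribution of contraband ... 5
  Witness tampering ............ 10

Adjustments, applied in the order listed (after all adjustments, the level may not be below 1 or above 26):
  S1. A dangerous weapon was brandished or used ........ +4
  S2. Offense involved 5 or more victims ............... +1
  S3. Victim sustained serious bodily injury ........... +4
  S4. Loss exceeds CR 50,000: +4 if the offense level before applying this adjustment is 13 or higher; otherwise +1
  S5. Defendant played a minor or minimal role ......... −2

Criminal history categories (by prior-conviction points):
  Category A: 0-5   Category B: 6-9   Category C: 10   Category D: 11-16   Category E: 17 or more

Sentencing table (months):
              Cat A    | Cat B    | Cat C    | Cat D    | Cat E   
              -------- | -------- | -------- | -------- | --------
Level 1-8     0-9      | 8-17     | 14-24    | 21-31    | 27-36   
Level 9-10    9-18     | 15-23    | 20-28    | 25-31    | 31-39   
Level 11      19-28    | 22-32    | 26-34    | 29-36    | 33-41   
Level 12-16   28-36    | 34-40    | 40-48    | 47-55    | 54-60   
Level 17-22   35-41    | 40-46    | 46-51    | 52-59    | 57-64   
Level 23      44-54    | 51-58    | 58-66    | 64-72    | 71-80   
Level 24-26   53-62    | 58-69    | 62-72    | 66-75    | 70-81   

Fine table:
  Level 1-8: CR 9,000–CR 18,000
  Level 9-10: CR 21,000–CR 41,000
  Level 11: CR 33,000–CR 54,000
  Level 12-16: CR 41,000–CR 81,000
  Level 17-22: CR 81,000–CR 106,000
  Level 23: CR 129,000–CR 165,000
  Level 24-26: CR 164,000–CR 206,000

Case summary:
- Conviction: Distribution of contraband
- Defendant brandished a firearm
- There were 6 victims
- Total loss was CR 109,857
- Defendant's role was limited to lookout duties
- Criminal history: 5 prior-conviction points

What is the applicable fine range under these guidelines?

Base offense level for distribution of contraband: 5.
S1 applies: 5 + 4 = 9.
S2 applies: 9 + 1 = 10.
S4 applies (level before this adjustment is 10 < 13, so +1): 10 + 1 = 11.
S5 applies: 11 − 2 = 9.
Final offense level: 9.
Level 9 falls in the 9-10 band.
Fine table: Level 9-10 → CR 21,000–CR 41,000.

CR 21,000–CR 41,000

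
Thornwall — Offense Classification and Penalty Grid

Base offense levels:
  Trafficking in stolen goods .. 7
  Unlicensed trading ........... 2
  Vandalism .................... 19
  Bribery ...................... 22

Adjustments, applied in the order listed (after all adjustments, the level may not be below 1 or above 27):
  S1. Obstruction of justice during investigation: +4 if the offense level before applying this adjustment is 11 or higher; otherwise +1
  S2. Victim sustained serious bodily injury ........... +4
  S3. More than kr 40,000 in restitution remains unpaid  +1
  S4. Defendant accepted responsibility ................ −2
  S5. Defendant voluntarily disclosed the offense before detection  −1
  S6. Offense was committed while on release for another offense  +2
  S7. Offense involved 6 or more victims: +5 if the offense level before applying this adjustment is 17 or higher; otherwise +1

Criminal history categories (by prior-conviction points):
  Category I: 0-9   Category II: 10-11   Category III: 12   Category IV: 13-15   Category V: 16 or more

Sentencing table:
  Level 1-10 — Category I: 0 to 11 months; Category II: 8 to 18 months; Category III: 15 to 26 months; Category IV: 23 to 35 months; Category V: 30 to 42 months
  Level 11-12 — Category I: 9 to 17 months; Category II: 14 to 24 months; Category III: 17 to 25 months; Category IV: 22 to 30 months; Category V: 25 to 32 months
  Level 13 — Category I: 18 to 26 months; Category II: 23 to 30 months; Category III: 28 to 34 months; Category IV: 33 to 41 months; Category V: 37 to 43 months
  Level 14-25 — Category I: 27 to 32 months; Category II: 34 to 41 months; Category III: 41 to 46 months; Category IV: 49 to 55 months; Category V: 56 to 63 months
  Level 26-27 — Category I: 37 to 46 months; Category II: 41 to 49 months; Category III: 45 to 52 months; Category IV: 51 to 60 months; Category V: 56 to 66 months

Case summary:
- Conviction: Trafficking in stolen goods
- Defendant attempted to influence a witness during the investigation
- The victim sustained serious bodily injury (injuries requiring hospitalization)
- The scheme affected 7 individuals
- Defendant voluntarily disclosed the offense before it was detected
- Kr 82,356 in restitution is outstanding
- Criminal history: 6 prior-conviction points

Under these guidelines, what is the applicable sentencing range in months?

18-26 months

Base offense level for trafficking in stolen goods: 7.
S1 applies (level before this adjustment is 7 < 11, so +1): 7 + 1 = 8.
S2 applies: 8 + 4 = 12.
S3 applies: 12 + 1 = 13.
S4 does not apply.
S5 applies: 13 − 1 = 12.
S6 does not apply.
S7 applies (level before this adjustment is 12 < 17, so +1): 12 + 1 = 13.
Final offense level: 13.
Criminal history: 6 prior points → Category I (0-9).
Level 13 falls in the 13 band.
Grid: Level 13 × Category I = 18-26 months.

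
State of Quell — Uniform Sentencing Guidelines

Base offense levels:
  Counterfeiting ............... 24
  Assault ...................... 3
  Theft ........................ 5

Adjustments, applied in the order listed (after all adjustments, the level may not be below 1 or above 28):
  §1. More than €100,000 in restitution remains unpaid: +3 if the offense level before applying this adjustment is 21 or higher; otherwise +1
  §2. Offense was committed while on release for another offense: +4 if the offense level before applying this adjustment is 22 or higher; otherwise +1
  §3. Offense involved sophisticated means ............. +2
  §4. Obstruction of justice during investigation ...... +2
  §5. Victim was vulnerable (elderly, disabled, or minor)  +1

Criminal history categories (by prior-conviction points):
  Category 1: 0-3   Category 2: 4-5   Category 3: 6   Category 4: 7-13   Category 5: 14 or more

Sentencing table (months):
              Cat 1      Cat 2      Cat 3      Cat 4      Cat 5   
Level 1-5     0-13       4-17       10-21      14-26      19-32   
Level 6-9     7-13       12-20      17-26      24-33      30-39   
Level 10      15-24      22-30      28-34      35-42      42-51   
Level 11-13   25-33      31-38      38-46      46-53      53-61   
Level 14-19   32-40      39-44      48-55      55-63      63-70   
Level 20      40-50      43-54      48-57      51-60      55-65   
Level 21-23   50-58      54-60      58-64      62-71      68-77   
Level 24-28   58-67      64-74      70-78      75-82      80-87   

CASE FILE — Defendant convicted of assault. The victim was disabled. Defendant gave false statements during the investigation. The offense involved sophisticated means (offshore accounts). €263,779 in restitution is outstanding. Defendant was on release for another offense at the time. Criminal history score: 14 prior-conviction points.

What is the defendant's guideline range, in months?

42-51 months

Base offense level for assault: 3.
§1 applies (level before this adjustment is 3 < 21, so +1): 3 + 1 = 4.
§2 applies (level before this adjustment is 4 < 22, so +1): 4 + 1 = 5.
§3 applies: 5 + 2 = 7.
§4 applies: 7 + 2 = 9.
§5 applies: 9 + 1 = 10.
Final offense level: 10.
Criminal history: 14 prior points → Category 5 (14+).
Level 10 falls in the 10 band.
Grid: Level 10 × Category 5 = 42-51 months.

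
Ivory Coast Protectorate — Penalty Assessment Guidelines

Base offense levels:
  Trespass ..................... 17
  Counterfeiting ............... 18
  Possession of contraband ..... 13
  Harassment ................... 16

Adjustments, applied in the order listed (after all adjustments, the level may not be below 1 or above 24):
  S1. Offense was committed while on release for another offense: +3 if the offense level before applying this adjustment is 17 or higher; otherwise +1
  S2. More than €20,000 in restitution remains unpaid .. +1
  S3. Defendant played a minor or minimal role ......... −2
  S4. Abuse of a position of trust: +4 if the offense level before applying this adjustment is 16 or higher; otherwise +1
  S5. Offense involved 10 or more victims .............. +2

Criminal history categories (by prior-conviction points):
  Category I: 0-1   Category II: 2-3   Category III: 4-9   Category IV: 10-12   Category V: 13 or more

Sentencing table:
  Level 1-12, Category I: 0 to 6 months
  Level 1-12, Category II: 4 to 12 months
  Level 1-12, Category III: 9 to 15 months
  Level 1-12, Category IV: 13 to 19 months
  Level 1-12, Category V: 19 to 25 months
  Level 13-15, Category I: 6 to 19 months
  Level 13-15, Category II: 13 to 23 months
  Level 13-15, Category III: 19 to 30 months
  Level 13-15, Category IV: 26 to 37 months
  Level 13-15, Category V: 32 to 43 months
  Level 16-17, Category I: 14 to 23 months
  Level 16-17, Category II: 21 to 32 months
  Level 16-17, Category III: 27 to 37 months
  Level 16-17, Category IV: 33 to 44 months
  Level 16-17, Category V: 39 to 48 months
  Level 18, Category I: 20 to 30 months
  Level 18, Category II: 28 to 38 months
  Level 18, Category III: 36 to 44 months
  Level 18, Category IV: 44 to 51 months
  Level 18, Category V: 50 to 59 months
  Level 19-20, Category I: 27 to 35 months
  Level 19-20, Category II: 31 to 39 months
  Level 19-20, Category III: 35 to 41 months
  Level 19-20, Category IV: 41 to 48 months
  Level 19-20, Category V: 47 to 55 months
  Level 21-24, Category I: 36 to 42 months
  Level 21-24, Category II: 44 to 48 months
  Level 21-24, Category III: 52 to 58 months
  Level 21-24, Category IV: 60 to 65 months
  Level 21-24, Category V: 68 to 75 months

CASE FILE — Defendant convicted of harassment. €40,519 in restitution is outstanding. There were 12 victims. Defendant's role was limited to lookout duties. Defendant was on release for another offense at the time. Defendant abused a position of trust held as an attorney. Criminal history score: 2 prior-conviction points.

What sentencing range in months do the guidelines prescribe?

Base offense level for harassment: 16.
S1 applies (level before this adjustment is 16 < 17, so +1): 16 + 1 = 17.
S2 applies: 17 + 1 = 18.
S3 applies: 18 − 2 = 16.
S4 applies (level before this adjustment is 16 ≥ 16, so +4): 16 + 4 = 20.
S5 applies: 20 + 2 = 22.
Final offense level: 22.
Criminal history: 2 prior points → Category II (2-3).
Level 22 falls in the 21-24 band.
Grid: Level 21-24 × Category II = 44-48 months.

44-48 months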